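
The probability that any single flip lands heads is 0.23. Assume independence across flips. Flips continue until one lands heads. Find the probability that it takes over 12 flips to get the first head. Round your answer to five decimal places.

0.04344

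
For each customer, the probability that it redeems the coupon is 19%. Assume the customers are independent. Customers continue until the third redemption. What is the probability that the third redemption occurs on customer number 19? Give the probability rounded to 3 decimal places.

0.036

Y = trial on which the third success occurs; negative binomial, r=3, p=0.19.
P(Y=19) = C(18,2) · p^3 · (1−p)^16
= 153 · 0.006859 · 0.034337 = 0.03603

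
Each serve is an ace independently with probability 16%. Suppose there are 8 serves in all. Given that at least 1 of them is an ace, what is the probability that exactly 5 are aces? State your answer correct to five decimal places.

X ~ Binomial(8, 0.16). Want P(X=5 | X≥1) = P(X=5) / P(X≥1).
P(X=5) = C(8,5)·0.16^5·0.84^3 = 0.0034804
P(X≥1) = 1 − 0.2478759 = 0.7521241
Ratio = 0.0034804 / 0.7521241 = 0.0046274

0.00463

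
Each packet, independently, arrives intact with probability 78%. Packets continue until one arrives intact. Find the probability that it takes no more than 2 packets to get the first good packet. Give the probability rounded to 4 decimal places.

Y = number of packets to the first success; geometric, p = 0.78.
P(Y ≤ 2) = 1 − (1−p)^2 = 1 − 0.048400 = 0.951600

0.9516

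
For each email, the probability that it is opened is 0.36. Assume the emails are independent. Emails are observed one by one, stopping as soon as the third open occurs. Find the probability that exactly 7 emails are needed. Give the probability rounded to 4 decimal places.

Y = trial on which the third success occurs; negative binomial, r=3, p=0.36.
P(Y=7) = C(6,2) · p^3 · (1−p)^4
= 15 · 0.046656 · 0.16777 = 0.117414

0.1174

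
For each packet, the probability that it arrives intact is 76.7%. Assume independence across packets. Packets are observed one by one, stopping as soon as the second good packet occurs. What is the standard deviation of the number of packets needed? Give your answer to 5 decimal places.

0.89002

Y = total packets until the second success; negative binomial with r=2, p=0.767.
SD(Y) = √[r(1−p)/p²] = √(0.7921277) = 0.8900155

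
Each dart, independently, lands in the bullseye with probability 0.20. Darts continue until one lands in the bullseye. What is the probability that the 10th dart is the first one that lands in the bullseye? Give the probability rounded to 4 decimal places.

Geometric (trials to first success), p = 0.20.
P(Y = 10) = (1−p)^9 · p = 0.13422 · 0.20 = 0.026844

0.0268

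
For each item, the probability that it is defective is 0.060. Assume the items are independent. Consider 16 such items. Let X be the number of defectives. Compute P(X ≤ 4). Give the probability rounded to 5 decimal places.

X ~ Binomial(16, 0.06); P(X ≤ 4) = Σ C(16,k) p^k (1−p)^(16−k) over k:
  k=0: C(16,0)·0.06^0·0.94^16 = 0.3715743
  k=1: C(16,1)·0.06^1·0.94^15 = 0.3794801
  k=2: C(16,2)·0.06^2·0.94^14 = 0.1816660
  k=3: C(16,3)·0.06^3·0.94^13 = 0.0541133
  k=4: C(16,4)·0.06^4·0.94^12 = 0.0112256
Total = 0.9980593

0.99806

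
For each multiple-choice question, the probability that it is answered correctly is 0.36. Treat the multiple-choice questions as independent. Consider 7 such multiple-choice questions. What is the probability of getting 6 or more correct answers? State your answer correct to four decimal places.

0.0105

X ~ Binomial(7, 0.36); P(X ≥ 6) = Σ C(7,k) p^k (1−p)^(7−k) over k:
  k=6: C(7,6)·0.36^6·0.64^1 = 0.009752
  k=7: C(7,7)·0.36^7·0.64^0 = 0.000784
Total = 0.010536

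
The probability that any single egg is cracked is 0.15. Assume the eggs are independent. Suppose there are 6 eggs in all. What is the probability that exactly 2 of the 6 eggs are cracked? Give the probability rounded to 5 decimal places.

X ~ Binomial(n=6, p=0.15).
P(X=2) = C(6,2) · p^2 · (1−p)^4
= 15 · 0.0225 · 0.52201 = 0.1761771

0.17618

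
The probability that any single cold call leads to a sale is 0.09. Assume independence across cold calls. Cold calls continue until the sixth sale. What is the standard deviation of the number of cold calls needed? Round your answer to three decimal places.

Y = total cold calls until the sixth success; negative binomial with r=6, p=0.09.
SD(Y) = √[r(1−p)/p²] = √(674.07407) = 25.96294

25.963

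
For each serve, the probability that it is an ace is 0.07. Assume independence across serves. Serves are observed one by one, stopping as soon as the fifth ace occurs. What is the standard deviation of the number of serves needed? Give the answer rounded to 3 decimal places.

Y = total serves until the fifth success; negative binomial with r=5, p=0.07.
SD(Y) = √[r(1−p)/p²] = √(948.97959) = 30.80551

30.806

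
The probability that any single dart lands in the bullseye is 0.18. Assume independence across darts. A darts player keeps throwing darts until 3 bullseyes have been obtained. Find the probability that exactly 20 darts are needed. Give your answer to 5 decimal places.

0.03417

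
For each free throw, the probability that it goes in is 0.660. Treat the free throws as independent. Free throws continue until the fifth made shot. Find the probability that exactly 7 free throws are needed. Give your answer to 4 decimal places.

0.2172

Y = trial on which the fifth success occurs; negative binomial, r=5, p=0.66.
P(Y=7) = C(6,4) · p^5 · (1−p)^2
= 15 · 0.12523 · 0.1156 = 0.217154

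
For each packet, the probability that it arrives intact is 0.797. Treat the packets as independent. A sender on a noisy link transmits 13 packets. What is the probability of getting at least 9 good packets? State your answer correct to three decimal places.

0.896

X ~ Binomial(13, 0.797); P(X ≥ 9) = Σ C(13,k) p^k (1−p)^(13−k) over k:
  k=9: C(13,9)·0.797^9·0.203^4 = 0.15755
  k=10: C(13,10)·0.797^10·0.203^3 = 0.24742
  k=11: C(13,11)·0.797^11·0.203^2 = 0.26493
  k=12: C(13,12)·0.797^12·0.203^1 = 0.17336
  k=13: C(13,13)·0.797^13·0.203^0 = 0.05236
Total = 0.89561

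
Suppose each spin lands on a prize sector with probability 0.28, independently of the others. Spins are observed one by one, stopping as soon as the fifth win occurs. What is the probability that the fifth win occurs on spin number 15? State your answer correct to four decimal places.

Y = trial on which the fifth success occurs; negative binomial, r=5, p=0.28.
P(Y=15) = C(14,4) · p^5 · (1−p)^10
= 1001 · 0.001721 · 0.037439 = 0.064498

0.0645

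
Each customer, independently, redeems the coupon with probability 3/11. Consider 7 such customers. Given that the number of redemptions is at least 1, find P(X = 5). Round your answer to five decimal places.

0.01878

X ~ Binomial(7, 0.272727). Want P(X=5 | X≥1) = P(X=5) / P(X≥1).
P(X=5) = C(7,5)·0.272727^5·0.727273^2 = 0.0167593
P(X≥1) = 1 − 0.1076171 = 0.8923829
Ratio = 0.0167593 / 0.8923829 = 0.0187804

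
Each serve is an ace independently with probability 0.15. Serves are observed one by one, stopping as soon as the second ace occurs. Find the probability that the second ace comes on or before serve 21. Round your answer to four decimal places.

Finishing within 21 serves ⇔ at least 2 successes in the first 21. With X ~ Binomial(21, 0.15), P(Y ≤ 21) = 1 − P(X ≤ 1).
  k=0: C(21,0)·0.15^0·0.85^21 = 0.032946
  k=1: C(21,1)·0.15^1·0.85^20 = 0.122093
1 − 0.155038 = 0.844962

0.8450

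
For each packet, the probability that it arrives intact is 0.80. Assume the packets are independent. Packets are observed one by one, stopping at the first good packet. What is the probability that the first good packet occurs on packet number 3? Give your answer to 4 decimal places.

Geometric (trials to first success), p = 0.80.
P(Y = 3) = (1−p)^2 · p = 0.04 · 0.80 = 0.032000

0.0320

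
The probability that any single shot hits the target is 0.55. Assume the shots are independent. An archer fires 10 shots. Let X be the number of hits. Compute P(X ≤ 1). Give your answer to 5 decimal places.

0.00450

X ~ Binomial(10, 0.55); P(X ≤ 1) = Σ C(10,k) p^k (1−p)^(10−k) over k:
  k=0: C(10,0)·0.55^0·0.45^10 = 0.0003405
  k=1: C(10,1)·0.55^1·0.45^9 = 0.0041617
Total = 0.0045022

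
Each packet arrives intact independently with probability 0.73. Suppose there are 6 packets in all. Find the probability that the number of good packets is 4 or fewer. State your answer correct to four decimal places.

0.5128

X ~ Binomial(6, 0.73); P(X ≤ 4) = Σ C(6,k) p^k (1−p)^(6−k) over k:
  k=0: C(6,0)·0.73^0·0.27^6 = 0.000387
  k=1: C(6,1)·0.73^1·0.27^5 = 0.006285
  k=2: C(6,2)·0.73^2·0.27^4 = 0.042481
  k=3: C(6,3)·0.73^3·0.27^3 = 0.153140
  k=4: C(6,4)·0.73^4·0.27^2 = 0.310535
Total = 0.512828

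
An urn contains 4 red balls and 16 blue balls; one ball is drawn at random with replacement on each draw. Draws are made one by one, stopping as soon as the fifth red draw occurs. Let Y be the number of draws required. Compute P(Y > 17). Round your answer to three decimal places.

0.758

Needing more than 17 draws ⇔ fewer than 5 successes in the first 17. With X ~ Binomial(17, 0.20), P(Y > 17) = P(X ≤ 4).
  k=0: C(17,0)·0.20^0·0.80^17 = 0.02252
  k=1: C(17,1)·0.20^1·0.80^16 = 0.09570
  k=2: C(17,2)·0.20^2·0.80^15 = 0.19140
  k=3: C(17,3)·0.20^3·0.80^14 = 0.23925
  k=4: C(17,4)·0.20^4·0.80^13 = 0.20935
P(X ≤ 4) = 0.75822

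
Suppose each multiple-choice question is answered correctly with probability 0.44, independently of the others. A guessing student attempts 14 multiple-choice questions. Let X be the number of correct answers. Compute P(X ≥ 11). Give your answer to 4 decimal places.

0.0093

X ~ Binomial(14, 0.44); P(X ≥ 11) = Σ C(14,k) p^k (1−p)^(14−k) over k:
  k=11: C(14,11)·0.44^11·0.56^3 = 0.007650
  k=12: C(14,12)·0.44^12·0.56^2 = 0.001503
  k=13: C(14,13)·0.44^13·0.56^1 = 0.000182
  k=14: C(14,14)·0.44^14·0.56^0 = 0.000010
Total = 0.009344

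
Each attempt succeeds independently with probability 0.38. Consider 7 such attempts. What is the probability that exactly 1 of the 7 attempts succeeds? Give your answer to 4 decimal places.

0.1511

X ~ Binomial(n=7, p=0.38).
P(X=1) = C(7,1) · p^1 · (1−p)^6
= 7 · 0.38 · 0.0568 = 0.151089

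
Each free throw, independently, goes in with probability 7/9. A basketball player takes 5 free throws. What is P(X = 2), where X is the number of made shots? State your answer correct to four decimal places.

X ~ Binomial(n=5, p=0.777778).
P(X=2) = C(5,2) · p^2 · (1−p)^3
= 10 · 0.60494 · 0.010974 = 0.066386

0.0664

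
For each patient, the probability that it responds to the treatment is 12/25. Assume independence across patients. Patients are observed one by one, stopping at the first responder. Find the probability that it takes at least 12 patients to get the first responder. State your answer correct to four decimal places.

0.0008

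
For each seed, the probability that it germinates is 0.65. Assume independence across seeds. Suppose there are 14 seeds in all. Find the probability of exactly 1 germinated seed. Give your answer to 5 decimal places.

0.00001

X ~ Binomial(n=14, p=0.65).
P(X=1) = C(14,1) · p^1 · (1−p)^13
= 14 · 0.65 · 1.1827e-06 = 0.0000108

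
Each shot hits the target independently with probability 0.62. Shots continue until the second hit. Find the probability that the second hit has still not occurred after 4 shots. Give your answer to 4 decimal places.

Needing more than 4 shots ⇔ fewer than 2 successes in the first 4. With X ~ Binomial(4, 0.62), P(Y > 4) = P(X ≤ 1).
  k=0: C(4,0)·0.62^0·0.38^4 = 0.020851
  k=1: C(4,1)·0.62^1·0.38^3 = 0.136083
P(X ≤ 1) = 0.156934

0.1569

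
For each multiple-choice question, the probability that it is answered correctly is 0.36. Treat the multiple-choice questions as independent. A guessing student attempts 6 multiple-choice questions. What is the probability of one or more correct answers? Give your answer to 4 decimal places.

P(at least one) = 1 − P(none) = 1 − (1 − 0.36)^6
= 1 − 0.068719 = 0.931281

0.9313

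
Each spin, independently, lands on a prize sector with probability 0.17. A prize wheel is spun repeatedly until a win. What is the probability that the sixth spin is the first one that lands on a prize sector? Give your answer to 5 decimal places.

Geometric (trials to first success), p = 0.17.
P(Y = 6) = (1−p)^5 · p = 0.3939 · 0.17 = 0.0669637

0.06696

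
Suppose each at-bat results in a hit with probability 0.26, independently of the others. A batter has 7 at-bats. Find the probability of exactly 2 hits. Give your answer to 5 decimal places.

X ~ Binomial(n=7, p=0.26).
P(X=2) = C(7,2) · p^2 · (1−p)^5
= 21 · 0.0676 · 0.2219 = 0.3150102

0.31501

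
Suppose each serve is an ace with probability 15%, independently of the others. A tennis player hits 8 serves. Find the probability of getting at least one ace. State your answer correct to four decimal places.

P(at least one) = 1 − P(none) = 1 − (1 − 0.15)^8
= 1 − 0.272491 = 0.727509

0.7275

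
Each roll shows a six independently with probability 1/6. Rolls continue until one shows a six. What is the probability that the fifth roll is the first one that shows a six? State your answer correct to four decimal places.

0.0804

Geometric (trials to first success), p = 0.166667.
P(Y = 5) = (1−p)^4 · p = 0.48225 · 0.166667 = 0.080376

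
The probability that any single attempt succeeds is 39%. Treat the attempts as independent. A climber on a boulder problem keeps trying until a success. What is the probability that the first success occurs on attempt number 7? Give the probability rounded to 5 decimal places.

0.02009

Geometric (trials to first success), p = 0.39.
P(Y = 7) = (1−p)^6 · p = 0.05152 · 0.39 = 0.0200929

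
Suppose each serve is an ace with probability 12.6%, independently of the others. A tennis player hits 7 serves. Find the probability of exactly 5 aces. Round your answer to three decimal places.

X ~ Binomial(n=7, p=0.126).
P(X=5) = C(7,5) · p^5 · (1−p)^2
= 21 · 3.1758e-05 · 0.76388 = 0.00051

0.001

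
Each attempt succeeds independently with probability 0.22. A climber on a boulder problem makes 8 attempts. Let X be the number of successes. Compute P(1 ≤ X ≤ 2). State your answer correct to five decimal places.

0.61434

X ~ Binomial(8, 0.22); P(1 ≤ X ≤ 2) = Σ C(8,k) p^k (1−p)^(8−k) over k:
  k=1: C(8,1)·0.22^1·0.78^7 = 0.3091540
  k=2: C(8,2)·0.22^2·0.78^6 = 0.3051905
Total = 0.6143445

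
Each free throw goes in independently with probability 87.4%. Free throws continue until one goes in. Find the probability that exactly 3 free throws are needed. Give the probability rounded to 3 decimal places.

0.014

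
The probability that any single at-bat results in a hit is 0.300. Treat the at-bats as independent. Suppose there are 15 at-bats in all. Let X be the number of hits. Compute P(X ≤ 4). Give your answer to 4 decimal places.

X ~ Binomial(15, 0.30); P(X ≤ 4) = Σ C(15,k) p^k (1−p)^(15−k) over k:
  k=0: C(15,0)·0.30^0·0.70^15 = 0.004748
  k=1: C(15,1)·0.30^1·0.70^14 = 0.030520
  k=2: C(15,2)·0.30^2·0.70^13 = 0.091560
  k=3: C(15,3)·0.30^3·0.70^12 = 0.170040
  k=4: C(15,4)·0.30^4·0.70^11 = 0.218623
Total = 0.515491

0.5155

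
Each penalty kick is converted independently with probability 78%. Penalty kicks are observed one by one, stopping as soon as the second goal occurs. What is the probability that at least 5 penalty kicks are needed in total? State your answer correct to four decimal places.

0.0356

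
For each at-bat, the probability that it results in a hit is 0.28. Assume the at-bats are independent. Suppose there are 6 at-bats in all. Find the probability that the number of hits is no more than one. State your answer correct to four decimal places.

0.4644

X ~ Binomial(6, 0.28); P(X ≤ 1) = Σ C(6,k) p^k (1−p)^(6−k) over k:
  k=0: C(6,0)·0.28^0·0.72^6 = 0.139314
  k=1: C(6,1)·0.28^1·0.72^5 = 0.325066
Total = 0.464380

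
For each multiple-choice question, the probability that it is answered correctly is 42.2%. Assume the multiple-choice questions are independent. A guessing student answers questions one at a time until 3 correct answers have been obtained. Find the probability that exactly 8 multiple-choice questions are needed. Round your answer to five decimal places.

0.10181

Y = trial on which the third success occurs; negative binomial, r=3, p=0.422.
P(Y=8) = C(7,2) · p^3 · (1−p)^5
= 21 · 0.075151 · 0.064512 = 0.1018113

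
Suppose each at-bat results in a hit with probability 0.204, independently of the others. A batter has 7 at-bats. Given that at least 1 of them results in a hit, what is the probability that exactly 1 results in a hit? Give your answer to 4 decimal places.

0.4555

X ~ Binomial(7, 0.204). Want P(X=1 | X≥1) = P(X=1) / P(X≥1).
P(X=1) = C(7,1)·0.204^1·0.796^6 = 0.363251
P(X≥1) = 1 − 0.202484 = 0.797516
Ratio = 0.363251 / 0.797516 = 0.455478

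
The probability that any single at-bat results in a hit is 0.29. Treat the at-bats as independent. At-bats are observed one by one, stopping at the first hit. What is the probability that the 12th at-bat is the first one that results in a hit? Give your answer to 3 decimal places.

0.007

Geometric (trials to first success), p = 0.29.
P(Y = 12) = (1−p)^11 · p = 0.023112 · 0.29 = 0.00670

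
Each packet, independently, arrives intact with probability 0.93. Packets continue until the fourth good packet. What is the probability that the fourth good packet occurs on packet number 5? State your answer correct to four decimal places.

0.2095

Y = trial on which the fourth success occurs; negative binomial, r=4, p=0.93.
P(Y=5) = C(4,3) · p^4 · (1−p)^1
= 4 · 0.74805 · 0.07 = 0.209455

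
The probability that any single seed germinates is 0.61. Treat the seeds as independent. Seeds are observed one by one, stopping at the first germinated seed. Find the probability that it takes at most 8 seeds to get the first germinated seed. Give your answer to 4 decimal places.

Y = number of seeds to the first success; geometric, p = 0.61.
P(Y ≤ 8) = 1 − (1−p)^8 = 1 − 0.000535 = 0.999465

0.9995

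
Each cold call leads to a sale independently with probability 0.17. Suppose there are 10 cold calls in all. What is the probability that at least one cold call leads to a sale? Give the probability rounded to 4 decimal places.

0.8448

P(at least one) = 1 − P(none) = 1 − (1 − 0.17)^10
= 1 − 0.155160 = 0.844840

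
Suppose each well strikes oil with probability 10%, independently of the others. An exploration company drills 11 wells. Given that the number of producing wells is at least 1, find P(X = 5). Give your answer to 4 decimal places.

0.0036

X ~ Binomial(11, 0.10). Want P(X=5 | X≥1) = P(X=5) / P(X≥1).
P(X=5) = C(11,5)·0.10^5·0.90^6 = 0.002455
P(X≥1) = 1 − 0.313811 = 0.686189
Ratio = 0.002455 / 0.686189 = 0.003578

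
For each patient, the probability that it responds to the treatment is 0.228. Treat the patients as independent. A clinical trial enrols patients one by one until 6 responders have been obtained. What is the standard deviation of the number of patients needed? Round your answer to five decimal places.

9.43951

Y = total patients until the sixth success; negative binomial with r=6, p=0.228.
SD(Y) = √[r(1−p)/p²] = √(89.1043398) = 9.4395095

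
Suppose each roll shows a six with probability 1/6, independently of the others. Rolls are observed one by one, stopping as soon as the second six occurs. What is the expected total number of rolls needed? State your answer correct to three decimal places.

12.000

Y = total rolls until the second success; negative binomial with r=2, p=0.166667.
E[Y] = r / p = 2 / 0.166667 = 12.00000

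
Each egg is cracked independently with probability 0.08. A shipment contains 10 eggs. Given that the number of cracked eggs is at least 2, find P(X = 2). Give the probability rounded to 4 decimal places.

0.7867

X ~ Binomial(10, 0.08). Want P(X=2 | X≥2) = P(X=2) / P(X≥2).
P(X=2) = C(10,2)·0.08^2·0.92^8 = 0.147807
P(X≥2) = 1 − 0.434388 − 0.377729 = 0.187882
Ratio = 0.147807 / 0.187882 = 0.786700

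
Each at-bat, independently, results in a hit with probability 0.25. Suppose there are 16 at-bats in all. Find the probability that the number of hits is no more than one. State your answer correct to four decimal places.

X ~ Binomial(16, 0.25); P(X ≤ 1) = Σ C(16,k) p^k (1−p)^(16−k) over k:
  k=0: C(16,0)·0.25^0·0.75^16 = 0.010023
  k=1: C(16,1)·0.25^1·0.75^15 = 0.053454
Total = 0.063476

0.0635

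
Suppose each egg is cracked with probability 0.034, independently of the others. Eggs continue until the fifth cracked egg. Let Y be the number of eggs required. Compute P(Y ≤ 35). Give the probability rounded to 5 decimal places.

Finishing within 35 eggs ⇔ at least 5 successes in the first 35. With X ~ Binomial(35, 0.034), P(Y ≤ 35) = 1 − P(X ≤ 4).
  k=0: C(35,0)·0.034^0·0.966^35 = 0.2979884
  k=1: C(35,1)·0.034^1·0.966^34 = 0.3670872
  k=2: C(35,2)·0.034^2·0.966^33 = 0.2196443
  k=3: C(35,3)·0.034^3·0.966^32 = 0.0850383
  k=4: C(35,4)·0.034^4·0.966^31 = 0.0239445
1 − 0.9937028 = 0.0062972

0.00630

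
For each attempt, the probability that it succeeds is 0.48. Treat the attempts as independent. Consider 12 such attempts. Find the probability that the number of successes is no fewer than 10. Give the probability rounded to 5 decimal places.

X ~ Binomial(12, 0.48); P(X ≥ 10) = Σ C(12,k) p^k (1−p)^(12−k) over k:
  k=10: C(12,10)·0.48^10·0.52^2 = 0.0115868
  k=11: C(12,11)·0.48^11·0.52^1 = 0.0019446
  k=12: C(12,12)·0.48^12·0.52^0 = 0.0001496
Total = 0.0136810

0.01368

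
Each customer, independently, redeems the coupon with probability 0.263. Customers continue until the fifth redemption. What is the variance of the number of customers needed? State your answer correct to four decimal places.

53.2753

Y = total customers until the fifth success; negative binomial with r=5, p=0.263.
Var(Y) = r(1−p)/p² = 5·0.737 / 0.263² = 53.275311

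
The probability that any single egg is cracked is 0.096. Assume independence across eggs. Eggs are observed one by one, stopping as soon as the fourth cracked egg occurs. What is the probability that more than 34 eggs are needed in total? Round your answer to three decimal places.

0.585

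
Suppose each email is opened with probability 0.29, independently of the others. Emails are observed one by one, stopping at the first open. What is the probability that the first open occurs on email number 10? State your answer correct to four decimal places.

Geometric (trials to first success), p = 0.29.
P(Y = 10) = (1−p)^9 · p = 0.045849 · 0.29 = 0.013296

0.0133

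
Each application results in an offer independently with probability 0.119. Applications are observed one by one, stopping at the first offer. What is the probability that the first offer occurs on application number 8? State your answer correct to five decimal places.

0.04902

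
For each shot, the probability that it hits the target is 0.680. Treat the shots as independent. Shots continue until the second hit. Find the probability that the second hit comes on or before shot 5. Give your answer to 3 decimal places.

Finishing within 5 shots ⇔ at least 2 successes in the first 5. With X ~ Binomial(5, 0.68), P(Y ≤ 5) = 1 − P(X ≤ 1).
  k=0: C(5,0)·0.68^0·0.32^5 = 0.00336
  k=1: C(5,1)·0.68^1·0.32^4 = 0.03565
1 − 0.03901 = 0.96099

0.961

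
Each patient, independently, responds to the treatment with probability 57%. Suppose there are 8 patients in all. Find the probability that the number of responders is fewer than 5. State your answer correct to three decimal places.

0.476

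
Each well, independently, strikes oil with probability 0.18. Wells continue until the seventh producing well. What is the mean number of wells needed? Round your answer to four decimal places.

38.8889

Y = total wells until the seventh success; negative binomial with r=7, p=0.18.
E[Y] = r / p = 7 / 0.18 = 38.888889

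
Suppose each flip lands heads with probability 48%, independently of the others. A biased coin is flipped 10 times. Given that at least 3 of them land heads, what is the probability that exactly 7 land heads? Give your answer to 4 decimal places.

0.1065

X ~ Binomial(10, 0.48). Want P(X=7 | X≥3) = P(X=7) / P(X≥3).
P(X=7) = C(10,7)·0.48^7·0.52^3 = 0.099056
P(X≥3) = 1 − 0.001446 − 0.013344 − 0.055427 = 0.929784
Ratio = 0.099056 / 0.929784 = 0.106536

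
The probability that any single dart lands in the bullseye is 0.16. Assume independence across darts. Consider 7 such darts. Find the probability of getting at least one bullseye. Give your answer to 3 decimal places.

P(at least one) = 1 − P(none) = 1 − (1 − 0.16)^7
= 1 − 0.29509 = 0.70491

0.705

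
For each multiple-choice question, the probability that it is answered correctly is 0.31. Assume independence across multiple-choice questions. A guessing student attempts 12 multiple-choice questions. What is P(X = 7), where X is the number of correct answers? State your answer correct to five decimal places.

0.03408

X ~ Binomial(n=12, p=0.31).
P(X=7) = C(12,7) · p^7 · (1−p)^5
= 792 · 0.00027513 · 0.1564 = 0.0340802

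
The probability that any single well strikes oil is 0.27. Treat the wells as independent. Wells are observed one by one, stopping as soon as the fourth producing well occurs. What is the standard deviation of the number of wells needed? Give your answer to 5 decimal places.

6.32889

Y = total wells until the fourth success; negative binomial with r=4, p=0.27.
SD(Y) = √[r(1−p)/p²] = √(40.0548697) = 6.3288917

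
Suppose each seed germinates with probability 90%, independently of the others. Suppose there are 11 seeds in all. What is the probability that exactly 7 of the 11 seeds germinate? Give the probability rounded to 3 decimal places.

X ~ Binomial(n=11, p=0.90).
P(X=7) = C(11,7) · p^7 · (1−p)^4
= 330 · 0.4783 · 0.0001 = 0.01578

0.016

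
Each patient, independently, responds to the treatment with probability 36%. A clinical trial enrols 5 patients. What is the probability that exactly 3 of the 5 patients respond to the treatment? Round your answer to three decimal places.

0.191

X ~ Binomial(n=5, p=0.36).
P(X=3) = C(5,3) · p^3 · (1−p)^2
= 10 · 0.046656 · 0.4096 = 0.19110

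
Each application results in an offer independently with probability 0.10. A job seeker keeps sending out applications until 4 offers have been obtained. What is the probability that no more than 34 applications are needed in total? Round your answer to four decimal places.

Finishing within 34 applications ⇔ at least 4 successes in the first 34. With X ~ Binomial(34, 0.10), P(Y ≤ 34) = 1 − P(X ≤ 3).
  k=0: C(34,0)·0.10^0·0.90^34 = 0.027813
  k=1: C(34,1)·0.10^1·0.90^33 = 0.105071
  k=2: C(34,2)·0.10^2·0.90^32 = 0.192630
  k=3: C(34,3)·0.10^3·0.90^31 = 0.228302
1 − 0.553815 = 0.446185

0.4462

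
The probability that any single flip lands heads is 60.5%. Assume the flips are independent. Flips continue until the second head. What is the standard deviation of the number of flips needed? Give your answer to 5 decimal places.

1.46912

Y = total flips until the second success; negative binomial with r=2, p=0.605.
SD(Y) = √[r(1−p)/p²] = √(2.1583225) = 1.4691230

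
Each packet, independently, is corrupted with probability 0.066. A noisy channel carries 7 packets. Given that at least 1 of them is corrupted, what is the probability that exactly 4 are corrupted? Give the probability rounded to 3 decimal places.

X ~ Binomial(7, 0.066). Want P(X=4 | X≥1) = P(X=4) / P(X≥1).
P(X=4) = C(7,4)·0.066^4·0.934^3 = 0.00054
P(X≥1) = 1 − 0.62005 = 0.37995
Ratio = 0.00054 / 0.37995 = 0.00142

0.001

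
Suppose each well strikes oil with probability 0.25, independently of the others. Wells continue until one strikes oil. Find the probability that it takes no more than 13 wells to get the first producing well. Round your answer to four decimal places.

0.9762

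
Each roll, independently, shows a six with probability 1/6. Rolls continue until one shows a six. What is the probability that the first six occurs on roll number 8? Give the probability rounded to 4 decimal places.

0.0465

Geometric (trials to first success), p = 0.166667.
P(Y = 8) = (1−p)^7 · p = 0.27908 · 0.166667 = 0.046514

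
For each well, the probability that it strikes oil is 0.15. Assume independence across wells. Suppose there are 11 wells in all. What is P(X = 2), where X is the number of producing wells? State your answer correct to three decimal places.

0.287

X ~ Binomial(n=11, p=0.15).
P(X=2) = C(11,2) · p^2 · (1−p)^9
= 55 · 0.0225 · 0.23162 = 0.28663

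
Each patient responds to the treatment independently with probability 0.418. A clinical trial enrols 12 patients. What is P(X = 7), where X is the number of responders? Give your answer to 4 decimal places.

0.1179

X ~ Binomial(n=12, p=0.418).
P(X=7) = C(12,7) · p^7 · (1−p)^5
= 792 · 0.0022296 · 0.066775 = 0.117916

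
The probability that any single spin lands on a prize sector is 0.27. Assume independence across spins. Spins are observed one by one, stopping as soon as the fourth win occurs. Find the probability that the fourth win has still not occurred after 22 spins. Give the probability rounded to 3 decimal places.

0.117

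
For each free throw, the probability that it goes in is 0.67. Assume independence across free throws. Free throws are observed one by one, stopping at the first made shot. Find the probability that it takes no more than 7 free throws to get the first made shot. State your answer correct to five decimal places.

0.99957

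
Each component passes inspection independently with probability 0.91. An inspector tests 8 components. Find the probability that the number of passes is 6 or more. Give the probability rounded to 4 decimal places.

X ~ Binomial(8, 0.91); P(X ≥ 6) = Σ C(8,k) p^k (1−p)^(8−k) over k:
  k=6: C(8,6)·0.91^6·0.09^2 = 0.128793
  k=7: C(8,7)·0.91^7·0.09^1 = 0.372068
  k=8: C(8,8)·0.91^8·0.09^0 = 0.470253
Total = 0.971113

0.9711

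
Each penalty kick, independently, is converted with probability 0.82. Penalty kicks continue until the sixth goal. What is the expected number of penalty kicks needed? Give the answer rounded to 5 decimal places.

Y = total penalty kicks until the sixth success; negative binomial with r=6, p=0.82.
E[Y] = r / p = 6 / 0.82 = 7.3170732

7.31707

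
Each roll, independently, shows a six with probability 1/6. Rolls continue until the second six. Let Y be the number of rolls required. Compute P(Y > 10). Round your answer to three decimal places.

Needing more than 10 rolls ⇔ fewer than 2 successes in the first 10. With X ~ Binomial(10, 0.166667), P(Y > 10) = P(X ≤ 1).
  k=0: C(10,0)·0.166667^0·0.833333^10 = 0.16151
  k=1: C(10,1)·0.166667^1·0.833333^9 = 0.32301
P(X ≤ 1) = 0.48452

0.485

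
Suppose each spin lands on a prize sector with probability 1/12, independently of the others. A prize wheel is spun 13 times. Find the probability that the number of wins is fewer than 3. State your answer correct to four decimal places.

0.9120

X ~ Binomial(13, 0.083333); P(X ≤ 2) = Σ C(13,k) p^k (1−p)^(13−k) over k:
  k=0: C(13,0)·0.083333^0·0.916667^13 = 0.322663
  k=1: C(13,1)·0.083333^1·0.916667^12 = 0.381329
  k=2: C(13,2)·0.083333^2·0.916667^11 = 0.207997
Total = 0.911989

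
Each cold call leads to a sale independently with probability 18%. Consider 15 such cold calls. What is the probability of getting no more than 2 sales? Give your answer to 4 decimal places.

0.4766

X ~ Binomial(15, 0.18); P(X ≤ 2) = Σ C(15,k) p^k (1−p)^(15−k) over k:
  k=0: C(15,0)·0.18^0·0.82^15 = 0.050957
  k=1: C(15,1)·0.18^1·0.82^14 = 0.167787
  k=2: C(15,2)·0.18^2·0.82^13 = 0.257819
Total = 0.476563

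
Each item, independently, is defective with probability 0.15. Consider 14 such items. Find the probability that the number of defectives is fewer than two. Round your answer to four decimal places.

0.3567

X ~ Binomial(14, 0.15); P(X ≤ 1) = Σ C(14,k) p^k (1−p)^(14−k) over k:
  k=0: C(14,0)·0.15^0·0.85^14 = 0.102770
  k=1: C(14,1)·0.15^1·0.85^13 = 0.253902
Total = 0.356671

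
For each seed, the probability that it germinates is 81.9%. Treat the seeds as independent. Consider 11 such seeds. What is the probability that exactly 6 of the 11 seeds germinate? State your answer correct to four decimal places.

X ~ Binomial(n=11, p=0.819).
P(X=6) = C(11,6) · p^6 · (1−p)^5
= 462 · 0.30179 · 0.00019426 = 0.027086

0.0271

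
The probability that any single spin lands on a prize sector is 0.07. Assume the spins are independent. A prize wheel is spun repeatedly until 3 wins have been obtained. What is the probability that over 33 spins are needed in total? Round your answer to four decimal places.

0.5905

Needing more than 33 spins ⇔ fewer than 3 successes in the first 33. With X ~ Binomial(33, 0.07), P(Y > 33) = P(X ≤ 2).
  k=0: C(33,0)·0.07^0·0.93^33 = 0.091188
  k=1: C(33,1)·0.07^1·0.93^32 = 0.226499
  k=2: C(33,2)·0.07^2·0.93^31 = 0.272773
P(X ≤ 2) = 0.590460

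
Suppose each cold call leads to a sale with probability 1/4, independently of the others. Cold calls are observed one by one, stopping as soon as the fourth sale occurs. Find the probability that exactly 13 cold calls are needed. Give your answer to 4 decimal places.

Y = trial on which the fourth success occurs; negative binomial, r=4, p=0.25.
P(Y=13) = C(12,3) · p^4 · (1−p)^9
= 220 · 0.0039062 · 0.075085 = 0.064526

0.0645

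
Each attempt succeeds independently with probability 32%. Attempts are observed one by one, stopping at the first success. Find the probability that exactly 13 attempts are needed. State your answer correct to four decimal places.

Geometric (trials to first success), p = 0.32.
P(Y = 13) = (1−p)^12 · p = 0.0097748 · 0.32 = 0.003128

0.0031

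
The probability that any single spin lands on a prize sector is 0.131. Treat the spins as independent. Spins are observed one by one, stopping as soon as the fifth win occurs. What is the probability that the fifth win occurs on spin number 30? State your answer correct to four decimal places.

Y = trial on which the fifth success occurs; negative binomial, r=5, p=0.131.
P(Y=30) = C(29,4) · p^5 · (1−p)^25
= 23751 · 3.8579e-05 · 0.029888 = 0.027386

0.0274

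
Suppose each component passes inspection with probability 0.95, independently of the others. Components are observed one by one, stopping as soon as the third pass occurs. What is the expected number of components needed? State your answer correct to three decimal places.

Y = total components until the third success; negative binomial with r=3, p=0.95.
E[Y] = r / p = 3 / 0.95 = 3.15789

3.158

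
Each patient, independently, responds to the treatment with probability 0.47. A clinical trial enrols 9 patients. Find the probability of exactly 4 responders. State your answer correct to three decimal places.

X ~ Binomial(n=9, p=0.47).
P(X=4) = C(9,4) · p^4 · (1−p)^5
= 126 · 0.048797 · 0.04182 = 0.25712

0.257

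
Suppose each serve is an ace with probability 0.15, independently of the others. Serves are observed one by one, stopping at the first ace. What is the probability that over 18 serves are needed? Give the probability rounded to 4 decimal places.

0.0536

Y = number of serves to the first success; geometric, p = 0.15.
P(Y > 18) = P(first 18 all fail) = (1−p)^18 = 0.053646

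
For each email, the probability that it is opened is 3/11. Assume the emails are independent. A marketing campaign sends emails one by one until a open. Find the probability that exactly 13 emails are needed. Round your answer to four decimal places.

Geometric (trials to first success), p = 0.272727.
P(Y = 13) = (1−p)^12 · p = 0.021896 · 0.272727 = 0.005972

0.0060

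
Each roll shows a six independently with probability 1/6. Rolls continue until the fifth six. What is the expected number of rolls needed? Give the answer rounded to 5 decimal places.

Y = total rolls until the fifth success; negative binomial with r=5, p=0.166667.
E[Y] = r / p = 5 / 0.166667 = 30.0000000

30.00000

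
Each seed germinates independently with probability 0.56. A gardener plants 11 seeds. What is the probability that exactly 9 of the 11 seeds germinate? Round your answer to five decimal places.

0.05767

X ~ Binomial(n=11, p=0.56).
P(X=9) = C(11,9) · p^9 · (1−p)^2
= 55 · 0.0054162 · 0.1936 = 0.0576714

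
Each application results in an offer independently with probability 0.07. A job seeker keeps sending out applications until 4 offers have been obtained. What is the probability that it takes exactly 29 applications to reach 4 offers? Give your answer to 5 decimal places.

Y = trial on which the fourth success occurs; negative binomial, r=4, p=0.07.
P(Y=29) = C(28,3) · p^4 · (1−p)^25
= 3276 · 2.401e-05 · 0.16296 = 0.0128177

0.01282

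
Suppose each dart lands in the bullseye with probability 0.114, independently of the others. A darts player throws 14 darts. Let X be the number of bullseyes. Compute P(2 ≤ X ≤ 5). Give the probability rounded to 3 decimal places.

0.483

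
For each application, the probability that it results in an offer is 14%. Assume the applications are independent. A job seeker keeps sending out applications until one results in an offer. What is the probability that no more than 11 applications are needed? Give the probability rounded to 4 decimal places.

Y = number of applications to the first success; geometric, p = 0.14.
P(Y ≤ 11) = 1 − (1−p)^11 = 1 − 0.190319 = 0.809681

0.8097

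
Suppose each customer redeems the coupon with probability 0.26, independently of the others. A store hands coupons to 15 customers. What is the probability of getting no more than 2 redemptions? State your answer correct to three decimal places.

X ~ Binomial(15, 0.26); P(X ≤ 2) = Σ C(15,k) p^k (1−p)^(15−k) over k:
  k=0: C(15,0)·0.26^0·0.74^15 = 0.01093
  k=1: C(15,1)·0.26^1·0.74^14 = 0.05758
  k=2: C(15,2)·0.26^2·0.74^13 = 0.14163
Total = 0.21014

0.210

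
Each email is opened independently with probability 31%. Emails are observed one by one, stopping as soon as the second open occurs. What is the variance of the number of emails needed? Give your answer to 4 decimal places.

14.3600

Y = total emails until the second success; negative binomial with r=2, p=0.31.
Var(Y) = r(1−p)/p² = 2·0.69 / 0.31² = 14.360042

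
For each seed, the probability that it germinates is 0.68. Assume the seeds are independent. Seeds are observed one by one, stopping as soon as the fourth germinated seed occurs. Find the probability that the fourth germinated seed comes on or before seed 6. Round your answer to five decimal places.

0.70644

Finishing within 6 seeds ⇔ at least 4 successes in the first 6. With X ~ Binomial(6, 0.68), P(Y ≤ 6) = 1 − P(X ≤ 3).
  k=0: C(6,0)·0.68^0·0.32^6 = 0.0010737
  k=1: C(6,1)·0.68^1·0.32^5 = 0.0136902
  k=2: C(6,2)·0.68^2·0.32^4 = 0.0727292
  k=3: C(6,3)·0.68^3·0.32^3 = 0.2060662
1 − 0.2935593 = 0.7064407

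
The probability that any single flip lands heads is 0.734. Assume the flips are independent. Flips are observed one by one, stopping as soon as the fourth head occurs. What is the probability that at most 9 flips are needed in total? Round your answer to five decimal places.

0.98623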